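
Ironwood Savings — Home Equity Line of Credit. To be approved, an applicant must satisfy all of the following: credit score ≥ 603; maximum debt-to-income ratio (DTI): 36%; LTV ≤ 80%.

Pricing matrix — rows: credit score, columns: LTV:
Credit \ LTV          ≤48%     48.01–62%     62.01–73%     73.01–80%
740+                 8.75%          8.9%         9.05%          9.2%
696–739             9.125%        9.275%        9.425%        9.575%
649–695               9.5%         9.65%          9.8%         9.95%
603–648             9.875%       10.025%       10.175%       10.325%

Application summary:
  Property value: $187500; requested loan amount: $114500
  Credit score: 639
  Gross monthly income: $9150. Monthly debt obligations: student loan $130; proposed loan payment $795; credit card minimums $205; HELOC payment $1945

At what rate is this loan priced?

Credit score 639 ≥ 603; Total monthly debts = (130 + 795 + 205 + 1,945) = 3,075. DTI = 3,075/9,150 = 33.6% ≤ 36%
LTV = 114,500/187,500 = 61.1% ≤ 80%
Credit 639 → row 603–648; LTV 61.1% → column 48.01–62%. Grid cell → 10.025%.

10.025%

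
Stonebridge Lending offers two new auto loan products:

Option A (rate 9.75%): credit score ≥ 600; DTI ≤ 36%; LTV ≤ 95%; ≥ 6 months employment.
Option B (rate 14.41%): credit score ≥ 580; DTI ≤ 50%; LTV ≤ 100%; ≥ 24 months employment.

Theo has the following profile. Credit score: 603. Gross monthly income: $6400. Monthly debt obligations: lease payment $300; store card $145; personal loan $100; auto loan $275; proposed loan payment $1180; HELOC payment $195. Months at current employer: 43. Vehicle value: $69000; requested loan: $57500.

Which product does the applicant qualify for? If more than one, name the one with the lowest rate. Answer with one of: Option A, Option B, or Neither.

Total debts = (300 + 145 + 100 + 275 + 1,180 + 195) = 2,195; DTI = 2,195/6,400 = 34.3%.
LTV = 57,500/69,000 = 83.3%.
Option A: score 603 ≥ 600; DTI 34.3% ≤ 36%; LTV 83.3% ≤ 95%; employment 43 ≥ 6 mo → qualifies.
Option B: score 603 ≥ 580; DTI 34.3% ≤ 50%; LTV 83.3% ≤ 100%; employment 43 ≥ 24 mo → qualifies.
Qualifying: Option A, Option B. Lowest rate is 9.75% → Option A.

Option A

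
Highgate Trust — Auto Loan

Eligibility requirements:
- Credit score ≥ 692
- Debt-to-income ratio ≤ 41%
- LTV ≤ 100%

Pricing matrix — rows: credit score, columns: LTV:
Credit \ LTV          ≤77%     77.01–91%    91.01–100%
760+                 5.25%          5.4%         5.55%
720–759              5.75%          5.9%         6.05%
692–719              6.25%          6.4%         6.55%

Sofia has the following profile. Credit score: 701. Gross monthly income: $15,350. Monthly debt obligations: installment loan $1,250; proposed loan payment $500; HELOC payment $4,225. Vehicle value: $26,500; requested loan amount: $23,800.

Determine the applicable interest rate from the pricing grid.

Credit score 701 ≥ 692; Total monthly debts = (1,250 + 500 + 4,225) = 5,975. DTI = 5,975/15,350 = 38.9% ≤ 41%
LTV = 23,800/26,500 = 89.8% ≤ 100%
Row: 701 falls in 692–719. Column: 89.8% falls in 77.01–91%. Rate = 6.4%.

6.4%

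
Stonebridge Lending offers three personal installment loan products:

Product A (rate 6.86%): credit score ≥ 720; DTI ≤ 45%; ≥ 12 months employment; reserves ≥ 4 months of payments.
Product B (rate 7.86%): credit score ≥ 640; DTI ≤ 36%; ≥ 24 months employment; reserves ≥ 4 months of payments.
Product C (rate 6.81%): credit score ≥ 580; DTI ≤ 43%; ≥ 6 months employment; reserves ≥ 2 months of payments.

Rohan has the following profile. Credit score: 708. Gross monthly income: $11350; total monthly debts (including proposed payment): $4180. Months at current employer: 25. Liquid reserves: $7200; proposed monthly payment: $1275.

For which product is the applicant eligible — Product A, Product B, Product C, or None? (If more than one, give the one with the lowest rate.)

Product C

DTI = 4,180/11,350 = 36.8%.
Reserves = 7,200/1,275 = 5.6 months.
Product A: score 708 < 720; DTI 36.8% ≤ 45%; employment 25 ≥ 12 mo; reserves 5.6 ≥ 4 mo → does not qualify.
Product B: score 708 ≥ 640; DTI 36.8% > 36%; employment 25 ≥ 24 mo; reserves 5.6 ≥ 4 mo → does not qualify.
Product C: score 708 ≥ 580; DTI 36.8% ≤ 43%; employment 25 ≥ 6 mo; reserves 5.6 ≥ 2 mo → qualifies.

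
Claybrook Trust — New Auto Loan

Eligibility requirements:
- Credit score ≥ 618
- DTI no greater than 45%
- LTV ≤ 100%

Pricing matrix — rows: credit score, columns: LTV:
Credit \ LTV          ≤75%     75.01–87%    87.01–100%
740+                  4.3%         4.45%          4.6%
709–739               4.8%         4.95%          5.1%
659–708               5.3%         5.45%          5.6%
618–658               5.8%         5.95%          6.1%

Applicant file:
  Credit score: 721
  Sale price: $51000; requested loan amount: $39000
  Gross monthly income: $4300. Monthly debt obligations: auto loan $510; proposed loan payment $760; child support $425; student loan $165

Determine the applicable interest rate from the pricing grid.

Credit score 721 ≥ 618; Total monthly debts = (510 + 760 + 425 + 165) = 1,860. DTI = 1,860/4,300 = 43.3% ≤ 45%
LTV: 39,000 ÷ 51,000 = 76.5%, within 100% cap
Credit 721 → row 709–739; LTV 76.5% → column 75.01–87%. Grid cell → 4.95%.

4.95%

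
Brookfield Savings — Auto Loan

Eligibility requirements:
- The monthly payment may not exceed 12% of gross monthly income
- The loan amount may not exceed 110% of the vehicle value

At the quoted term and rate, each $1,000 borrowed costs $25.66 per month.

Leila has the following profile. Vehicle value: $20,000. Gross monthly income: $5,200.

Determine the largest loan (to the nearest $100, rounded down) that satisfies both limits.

$22,000

Payment cap: 12% × $5,200 = $624/month.
At $25.66 per $1,000, that supports 624/25.66 × 1,000 ≈ $24,318 → $24,300.
LTV cap: 110% × $20,000 = $22,000 → $22,000.
Binding constraint: loan-to-value.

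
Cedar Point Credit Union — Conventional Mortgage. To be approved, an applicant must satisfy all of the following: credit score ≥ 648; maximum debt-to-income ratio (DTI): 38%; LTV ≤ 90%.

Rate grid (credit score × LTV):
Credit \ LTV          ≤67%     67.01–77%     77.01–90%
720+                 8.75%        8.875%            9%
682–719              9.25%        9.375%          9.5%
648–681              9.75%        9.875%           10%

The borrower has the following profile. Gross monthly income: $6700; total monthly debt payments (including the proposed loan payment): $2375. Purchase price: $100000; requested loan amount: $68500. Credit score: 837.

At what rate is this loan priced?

Credit score 837 ≥ 648; DTI: 2,375 ÷ 6,700 = 35.4%, within the 38% cap
LTV: 68,500 ÷ 100,000 = 68.5%, within 90% cap
Credit 837 → row 720+; LTV 68.5% → column 67.01–77%. Grid cell → 8.875%.

8.875%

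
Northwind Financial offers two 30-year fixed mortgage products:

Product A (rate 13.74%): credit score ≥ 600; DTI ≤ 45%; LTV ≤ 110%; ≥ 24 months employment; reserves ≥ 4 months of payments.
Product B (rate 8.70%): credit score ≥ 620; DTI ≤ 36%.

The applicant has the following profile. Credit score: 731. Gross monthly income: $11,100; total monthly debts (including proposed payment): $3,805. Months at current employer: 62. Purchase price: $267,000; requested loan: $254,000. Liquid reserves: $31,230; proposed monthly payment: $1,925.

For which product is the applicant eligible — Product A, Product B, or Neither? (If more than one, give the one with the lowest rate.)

DTI = 3,805/11,100 = 34.3%.
LTV = 254,000/267,000 = 95.1%.
Reserves = 31,230/1,925 = 16.2 months.
Product A: score 731 ≥ 600; DTI 34.3% ≤ 45%; LTV 95.1% ≤ 110%; employment 62 ≥ 24 mo; reserves 16.2 ≥ 4 mo → qualifies.
Product B: score 731 ≥ 620; DTI 34.3% ≤ 36% → qualifies.
Qualifying: Product A, Product B. Lowest rate is 8.70% → Product B.

Product B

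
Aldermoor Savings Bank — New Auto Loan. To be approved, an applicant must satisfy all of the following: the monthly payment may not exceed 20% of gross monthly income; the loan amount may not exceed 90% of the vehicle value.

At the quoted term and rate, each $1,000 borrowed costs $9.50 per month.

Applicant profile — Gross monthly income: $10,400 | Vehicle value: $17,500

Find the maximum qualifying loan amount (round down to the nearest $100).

Payment cap: 20% × $10,400 = $2,080/month.
At $9.50 per $1,000, that supports 2,080/9.50 × 1,000 ≈ $218,947 → $218,900.
LTV cap: 90% × $17,500 = $15,750 → $15,700.
Binding constraint: loan-to-value.

$15,700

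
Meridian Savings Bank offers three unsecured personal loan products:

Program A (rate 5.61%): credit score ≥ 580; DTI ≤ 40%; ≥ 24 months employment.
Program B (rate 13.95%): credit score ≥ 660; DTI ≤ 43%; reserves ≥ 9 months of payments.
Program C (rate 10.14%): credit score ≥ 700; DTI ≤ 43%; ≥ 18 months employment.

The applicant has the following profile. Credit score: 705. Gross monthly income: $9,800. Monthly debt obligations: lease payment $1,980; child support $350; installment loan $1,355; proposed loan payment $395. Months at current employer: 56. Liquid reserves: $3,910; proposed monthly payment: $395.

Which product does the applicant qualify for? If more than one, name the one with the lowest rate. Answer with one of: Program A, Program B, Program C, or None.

Program C

Total debts = (1,980 + 350 + 1,355 + 395) = 4,080; DTI = 4,080/9,800 = 41.6%.
Reserves = 3,910/395 = 9.9 months.
Program A: score 705 ≥ 580; DTI 41.6% > 40%; employment 56 ≥ 24 mo → does not qualify.
Program B: score 705 ≥ 660; DTI 41.6% ≤ 43%; reserves 9.9 ≥ 9 mo → qualifies.
Program C: score 705 ≥ 700; DTI 41.6% ≤ 43%; employment 56 ≥ 18 mo → qualifies.
Qualifying: Program B, Program C. Lowest rate is 10.14% → Program C.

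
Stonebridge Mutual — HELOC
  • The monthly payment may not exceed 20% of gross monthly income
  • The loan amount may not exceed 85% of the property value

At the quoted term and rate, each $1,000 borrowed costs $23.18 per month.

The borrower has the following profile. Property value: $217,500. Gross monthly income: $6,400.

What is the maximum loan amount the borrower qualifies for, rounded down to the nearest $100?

$55,200

Payment cap: 20% × $6,400 = $1,280/month.
At $23.18 per $1,000, that supports 1,280/23.18 × 1,000 ≈ $55,220 → $55,200.
LTV cap: 85% × $217,500 = $184,875 → $184,800.
Binding constraint: payment-to-income.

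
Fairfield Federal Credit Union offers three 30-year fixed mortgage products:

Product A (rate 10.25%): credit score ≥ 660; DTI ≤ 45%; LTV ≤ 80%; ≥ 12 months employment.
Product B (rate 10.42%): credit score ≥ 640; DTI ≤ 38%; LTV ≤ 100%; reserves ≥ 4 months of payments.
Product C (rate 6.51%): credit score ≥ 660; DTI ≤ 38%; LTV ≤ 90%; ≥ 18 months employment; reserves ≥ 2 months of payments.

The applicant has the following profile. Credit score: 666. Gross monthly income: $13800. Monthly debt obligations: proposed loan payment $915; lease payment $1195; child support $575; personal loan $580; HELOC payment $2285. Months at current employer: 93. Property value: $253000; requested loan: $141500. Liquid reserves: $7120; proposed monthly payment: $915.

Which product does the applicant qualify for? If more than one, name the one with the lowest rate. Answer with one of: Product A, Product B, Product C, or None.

Total debts = (915 + 1,195 + 575 + 580 + 2,285) = 5,550; DTI = 5,550/13,800 = 40.2%.
LTV = 141,500/253,000 = 55.9%.
Reserves = 7,120/915 = 7.8 months.
Product A: score 666 ≥ 660; DTI 40.2% ≤ 45%; LTV 55.9% ≤ 80%; employment 93 ≥ 12 mo → qualifies.
Product B: score 666 ≥ 640; DTI 40.2% > 38%; LTV 55.9% ≤ 100%; reserves 7.8 ≥ 4 mo → does not qualify.
Product C: score 666 ≥ 660; DTI 40.2% > 38%; LTV 55.9% ≤ 90%; employment 93 ≥ 18 mo; reserves 7.8 ≥ 2 mo → does not qualify.

Product A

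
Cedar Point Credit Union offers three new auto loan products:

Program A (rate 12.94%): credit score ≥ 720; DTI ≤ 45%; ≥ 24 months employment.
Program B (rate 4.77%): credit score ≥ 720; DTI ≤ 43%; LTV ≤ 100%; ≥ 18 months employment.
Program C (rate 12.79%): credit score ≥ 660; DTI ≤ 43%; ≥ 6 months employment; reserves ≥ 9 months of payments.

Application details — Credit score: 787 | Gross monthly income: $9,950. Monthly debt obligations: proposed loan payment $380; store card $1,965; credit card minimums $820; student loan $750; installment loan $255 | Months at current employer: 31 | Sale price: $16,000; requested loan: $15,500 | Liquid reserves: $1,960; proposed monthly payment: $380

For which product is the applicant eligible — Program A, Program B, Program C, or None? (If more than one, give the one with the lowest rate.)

Program B

Total debts = (380 + 1,965 + 820 + 750 + 255) = 4,170; DTI = 4,170/9,950 = 41.9%.
LTV = 15,500/16,000 = 96.9%.
Reserves = 1,960/380 = 5.2 months.
Program A: score 787 ≥ 720; DTI 41.9% ≤ 45%; employment 31 ≥ 24 mo → qualifies.
Program B: score 787 ≥ 720; DTI 41.9% ≤ 43%; LTV 96.9% ≤ 100%; employment 31 ≥ 18 mo → qualifies.
Program C: score 787 ≥ 660; DTI 41.9% ≤ 43%; employment 31 ≥ 6 mo; reserves 5.2 < 9 mo → does not qualify.
Qualifying: Program A, Program B. Lowest rate is 4.77% → Program B.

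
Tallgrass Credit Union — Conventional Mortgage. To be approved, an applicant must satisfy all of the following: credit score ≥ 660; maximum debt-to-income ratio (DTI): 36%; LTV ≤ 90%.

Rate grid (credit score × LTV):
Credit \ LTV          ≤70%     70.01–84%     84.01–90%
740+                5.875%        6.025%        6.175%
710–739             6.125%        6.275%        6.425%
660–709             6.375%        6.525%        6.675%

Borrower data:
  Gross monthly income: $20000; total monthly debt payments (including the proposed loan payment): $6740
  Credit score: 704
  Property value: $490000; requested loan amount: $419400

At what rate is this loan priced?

Credit score 704 ≥ 660; Debt-to-income = 6,740/20,000 = 33.7% — meets 36% limit
LTV: 419,400 ÷ 490,000 = 85.6%, within 90% cap
Credit 704 → row 660–709; LTV 85.6% → column 84.01–90%. Grid cell → 6.675%.

6.675%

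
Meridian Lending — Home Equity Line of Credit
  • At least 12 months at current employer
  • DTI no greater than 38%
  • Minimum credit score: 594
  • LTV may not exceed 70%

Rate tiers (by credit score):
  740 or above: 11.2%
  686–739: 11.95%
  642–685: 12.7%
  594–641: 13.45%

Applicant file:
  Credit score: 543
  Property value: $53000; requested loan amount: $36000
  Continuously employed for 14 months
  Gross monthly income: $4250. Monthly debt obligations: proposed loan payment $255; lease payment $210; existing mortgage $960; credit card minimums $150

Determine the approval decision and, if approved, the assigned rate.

Denied

Credit score 543 < 594 (below minimum)
Total monthly debts = (255 + 210 + 960 + 150) = 1,575. DTI: 1,575 ÷ 4,250 = 37.1%, within the 38% cap
LTV: 36,000 ÷ 53,000 = 67.9%, within 70% cap
Employment 14 ≥ 12 months
Not all requirements met → denied.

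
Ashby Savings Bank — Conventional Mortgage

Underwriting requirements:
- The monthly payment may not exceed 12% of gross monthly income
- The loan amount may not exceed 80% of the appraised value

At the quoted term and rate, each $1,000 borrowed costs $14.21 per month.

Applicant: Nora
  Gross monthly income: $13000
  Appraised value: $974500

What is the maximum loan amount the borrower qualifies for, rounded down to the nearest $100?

$109,700

Payment cap: 12% × $13,000 = $1,560/month.
At $14.21 per $1,000, that supports 1,560/14.21 × 1,000 ≈ $109,781 → $109,700.
LTV cap: 80% × $974,500 = $779,600 → $779,600.
Binding constraint: payment-to-income.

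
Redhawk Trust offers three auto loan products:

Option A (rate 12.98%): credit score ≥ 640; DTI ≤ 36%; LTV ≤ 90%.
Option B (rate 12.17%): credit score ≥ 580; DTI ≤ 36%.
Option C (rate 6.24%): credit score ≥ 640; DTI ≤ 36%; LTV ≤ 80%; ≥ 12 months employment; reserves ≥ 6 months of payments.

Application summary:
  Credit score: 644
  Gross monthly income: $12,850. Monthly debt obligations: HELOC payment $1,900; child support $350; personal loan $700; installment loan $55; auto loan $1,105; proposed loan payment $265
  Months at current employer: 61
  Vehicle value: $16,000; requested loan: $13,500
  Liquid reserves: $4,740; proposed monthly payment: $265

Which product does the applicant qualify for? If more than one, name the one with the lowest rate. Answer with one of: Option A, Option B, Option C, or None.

Option B

Total debts = (1,900 + 350 + 700 + 55 + 1,105 + 265) = 4,375; DTI = 4,375/12,850 = 34%.
LTV = 13,500/16,000 = 84.4%.
Reserves = 4,740/265 = 17.9 months.
Option A: score 644 ≥ 640; DTI 34% ≤ 36%; LTV 84.4% ≤ 90% → qualifies.
Option B: score 644 ≥ 580; DTI 34% ≤ 36% → qualifies.
Option C: score 644 ≥ 640; DTI 34% ≤ 36%; LTV 84.4% > 80%; employment 61 ≥ 12 mo; reserves 17.9 ≥ 6 mo → does not qualify.
Qualifying: Option A, Option B. Lowest rate is 12.17% → Option B.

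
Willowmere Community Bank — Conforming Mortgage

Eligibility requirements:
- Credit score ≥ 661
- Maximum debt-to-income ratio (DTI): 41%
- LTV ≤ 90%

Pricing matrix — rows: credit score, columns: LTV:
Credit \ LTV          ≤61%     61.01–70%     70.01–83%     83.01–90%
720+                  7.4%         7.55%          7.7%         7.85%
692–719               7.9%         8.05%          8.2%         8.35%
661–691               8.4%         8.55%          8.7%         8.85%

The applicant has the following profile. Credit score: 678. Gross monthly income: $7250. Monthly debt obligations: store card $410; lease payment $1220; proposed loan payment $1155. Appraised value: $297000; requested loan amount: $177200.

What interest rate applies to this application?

Credit score 678 ≥ 661; Total monthly debts = (410 + 1,220 + 1,155) = 2,785. Debt-to-income = 2,785/7,250 = 38.4% — meets 41% limit
LTV: 177,200 ÷ 297,000 = 59.7%, within 90% cap
Row: 678 falls in 661–691. Column: 59.7% falls in ≤61%. Rate = 8.4%.

8.4%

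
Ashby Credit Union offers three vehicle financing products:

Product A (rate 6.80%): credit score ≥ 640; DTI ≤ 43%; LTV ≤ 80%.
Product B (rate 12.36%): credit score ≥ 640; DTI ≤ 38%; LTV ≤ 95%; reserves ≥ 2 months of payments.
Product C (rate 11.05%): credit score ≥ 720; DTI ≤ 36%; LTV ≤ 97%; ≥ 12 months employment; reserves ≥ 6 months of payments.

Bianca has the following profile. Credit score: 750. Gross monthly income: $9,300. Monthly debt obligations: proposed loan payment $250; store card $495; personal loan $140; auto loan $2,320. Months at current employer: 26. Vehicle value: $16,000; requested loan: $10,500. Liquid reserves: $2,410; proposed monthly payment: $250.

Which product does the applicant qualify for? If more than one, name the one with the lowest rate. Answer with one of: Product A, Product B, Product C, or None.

Product A

Total debts = (250 + 495 + 140 + 2,320) = 3,205; DTI = 3,205/9,300 = 34.5%.
LTV = 10,500/16,000 = 65.6%.
Reserves = 2,410/250 = 9.6 months.
Product A: score 750 ≥ 640; DTI 34.5% ≤ 43%; LTV 65.6% ≤ 80% → qualifies.
Product B: score 750 ≥ 640; DTI 34.5% ≤ 38%; LTV 65.6% ≤ 95%; reserves 9.6 ≥ 2 mo → qualifies.
Product C: score 750 ≥ 720; DTI 34.5% ≤ 36%; LTV 65.6% ≤ 97%; employment 26 ≥ 12 mo; reserves 9.6 ≥ 6 mo → qualifies.
Qualifying: Product A, Product B, Product C. Lowest rate is 6.80% → Product A.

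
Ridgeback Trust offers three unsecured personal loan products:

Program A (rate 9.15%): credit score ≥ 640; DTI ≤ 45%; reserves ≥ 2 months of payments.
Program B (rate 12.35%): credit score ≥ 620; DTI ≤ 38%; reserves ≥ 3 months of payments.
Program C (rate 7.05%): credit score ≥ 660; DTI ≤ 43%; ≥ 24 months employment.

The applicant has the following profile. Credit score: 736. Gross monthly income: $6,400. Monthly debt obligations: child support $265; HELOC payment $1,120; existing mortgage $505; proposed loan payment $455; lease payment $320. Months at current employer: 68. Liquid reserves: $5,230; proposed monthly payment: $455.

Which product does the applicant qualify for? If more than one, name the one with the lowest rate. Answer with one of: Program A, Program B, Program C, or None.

Total debts = (265 + 1,120 + 505 + 455 + 320) = 2,665; DTI = 2,665/6,400 = 41.6%.
Reserves = 5,230/455 = 11.5 months.
Program A: score 736 ≥ 640; DTI 41.6% ≤ 45%; reserves 11.5 ≥ 2 mo → qualifies.
Program B: score 736 ≥ 620; DTI 41.6% > 38%; reserves 11.5 ≥ 3 mo → does not qualify.
Program C: score 736 ≥ 660; DTI 41.6% ≤ 43%; employment 68 ≥ 24 mo → qualifies.
Qualifying: Program A, Program C. Lowest rate is 7.05% → Program C.

Program C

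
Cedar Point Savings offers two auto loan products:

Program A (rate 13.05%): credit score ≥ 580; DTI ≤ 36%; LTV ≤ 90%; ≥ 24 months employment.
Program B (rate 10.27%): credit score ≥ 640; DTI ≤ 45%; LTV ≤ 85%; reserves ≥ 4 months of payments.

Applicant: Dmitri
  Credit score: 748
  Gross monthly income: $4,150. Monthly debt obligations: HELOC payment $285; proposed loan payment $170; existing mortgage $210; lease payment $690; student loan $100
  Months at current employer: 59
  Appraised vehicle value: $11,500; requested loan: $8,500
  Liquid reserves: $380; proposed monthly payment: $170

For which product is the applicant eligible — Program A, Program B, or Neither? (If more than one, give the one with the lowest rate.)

Total debts = (285 + 170 + 210 + 690 + 100) = 1,455; DTI = 1,455/4,150 = 35.1%.
LTV = 8,500/11,500 = 73.9%.
Reserves = 380/170 = 2.2 months.
Program A: score 748 ≥ 580; DTI 35.1% ≤ 36%; LTV 73.9% ≤ 90%; employment 59 ≥ 24 mo → qualifies.
Program B: score 748 ≥ 640; DTI 35.1% ≤ 45%; LTV 73.9% ≤ 85%; reserves 2.2 < 4 mo → does not qualify.

Program A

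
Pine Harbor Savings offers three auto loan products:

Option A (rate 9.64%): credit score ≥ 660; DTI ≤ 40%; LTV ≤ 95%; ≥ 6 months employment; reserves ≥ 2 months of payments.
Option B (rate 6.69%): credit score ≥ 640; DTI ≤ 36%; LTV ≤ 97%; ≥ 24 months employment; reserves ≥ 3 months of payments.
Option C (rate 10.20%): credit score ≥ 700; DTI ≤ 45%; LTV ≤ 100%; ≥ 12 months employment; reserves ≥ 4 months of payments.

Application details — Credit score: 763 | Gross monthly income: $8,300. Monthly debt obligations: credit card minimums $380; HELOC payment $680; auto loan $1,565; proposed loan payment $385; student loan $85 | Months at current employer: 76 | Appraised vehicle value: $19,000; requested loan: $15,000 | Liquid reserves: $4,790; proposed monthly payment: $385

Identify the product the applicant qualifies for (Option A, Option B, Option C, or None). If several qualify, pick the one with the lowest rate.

Total debts = (380 + 680 + 1,565 + 385 + 85) = 3,095; DTI = 3,095/8,300 = 37.3%.
LTV = 15,000/19,000 = 78.9%.
Reserves = 4,790/385 = 12.4 months.
Option A: score 763 ≥ 660; DTI 37.3% ≤ 40%; LTV 78.9% ≤ 95%; employment 76 ≥ 6 mo; reserves 12.4 ≥ 2 mo → qualifies.
Option B: score 763 ≥ 640; DTI 37.3% > 36%; LTV 78.9% ≤ 97%; employment 76 ≥ 24 mo; reserves 12.4 ≥ 3 mo → does not qualify.
Option C: score 763 ≥ 700; DTI 37.3% ≤ 45%; LTV 78.9% ≤ 100%; employment 76 ≥ 12 mo; reserves 12.4 ≥ 4 mo → qualifies.
Qualifying: Option A, Option C. Lowest rate is 9.64% → Option A.

Option A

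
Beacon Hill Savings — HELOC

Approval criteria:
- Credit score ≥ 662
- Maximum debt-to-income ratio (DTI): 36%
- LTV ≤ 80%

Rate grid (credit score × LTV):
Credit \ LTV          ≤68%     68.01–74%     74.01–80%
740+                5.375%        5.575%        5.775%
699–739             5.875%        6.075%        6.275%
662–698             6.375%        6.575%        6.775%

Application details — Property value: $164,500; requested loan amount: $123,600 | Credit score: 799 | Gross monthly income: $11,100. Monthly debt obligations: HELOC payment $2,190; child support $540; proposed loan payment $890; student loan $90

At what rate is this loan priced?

Credit score 799 ≥ 662; Total monthly debts = (2,190 + 540 + 890 + 90) = 3,710. Debt-to-income = 3,710/11,100 = 33.4% — meets 36% limit
LTV: 123,600 ÷ 164,500 = 75.1%, within 80% cap
Score 799 is in the 740+ band; LTV 75.1% is in the 74.01–80% band → 5.775%.

5.775%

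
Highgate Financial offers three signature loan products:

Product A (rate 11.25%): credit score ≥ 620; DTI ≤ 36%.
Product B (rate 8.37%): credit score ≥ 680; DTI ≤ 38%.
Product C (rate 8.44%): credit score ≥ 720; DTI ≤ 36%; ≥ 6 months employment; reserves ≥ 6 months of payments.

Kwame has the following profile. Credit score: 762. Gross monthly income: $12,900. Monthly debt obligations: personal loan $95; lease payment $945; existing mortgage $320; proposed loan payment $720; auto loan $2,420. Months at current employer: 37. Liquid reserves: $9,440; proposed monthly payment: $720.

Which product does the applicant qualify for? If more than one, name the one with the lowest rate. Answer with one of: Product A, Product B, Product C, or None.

Product B

Total debts = (95 + 945 + 320 + 720 + 2,420) = 4,500; DTI = 4,500/12,900 = 34.9%.
Reserves = 9,440/720 = 13.1 months.
Product A: score 762 ≥ 620; DTI 34.9% ≤ 36% → qualifies.
Product B: score 762 ≥ 680; DTI 34.9% ≤ 38% → qualifies.
Product C: score 762 ≥ 720; DTI 34.9% ≤ 36%; employment 37 ≥ 6 mo; reserves 13.1 ≥ 6 mo → qualifies.
Qualifying: Product A, Product B, Product C. Lowest rate is 8.37% → Product B.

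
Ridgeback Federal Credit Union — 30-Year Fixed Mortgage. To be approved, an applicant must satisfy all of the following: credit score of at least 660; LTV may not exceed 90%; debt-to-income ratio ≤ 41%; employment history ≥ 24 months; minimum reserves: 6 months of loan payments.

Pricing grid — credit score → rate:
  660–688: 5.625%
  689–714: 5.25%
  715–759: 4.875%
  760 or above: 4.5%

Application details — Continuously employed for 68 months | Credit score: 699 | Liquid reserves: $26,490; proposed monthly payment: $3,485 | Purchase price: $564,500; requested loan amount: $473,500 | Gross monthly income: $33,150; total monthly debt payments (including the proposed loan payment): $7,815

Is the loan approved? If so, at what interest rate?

Credit score 699 ≥ 660 (meets minimum)
Employment 68 ≥ 24 months
LTV = 473,500/564,500 = 83.9% ≤ 90%
Liquid reserves cover 26,490/3,485 = 7.6 months — ≥ 6 required
Debt-to-income = 7,815/33,150 = 23.6% — meets 41% limit
All requirements met. Score 699 falls in the 689–714 tier → 5.25%.

Approved at 5.25%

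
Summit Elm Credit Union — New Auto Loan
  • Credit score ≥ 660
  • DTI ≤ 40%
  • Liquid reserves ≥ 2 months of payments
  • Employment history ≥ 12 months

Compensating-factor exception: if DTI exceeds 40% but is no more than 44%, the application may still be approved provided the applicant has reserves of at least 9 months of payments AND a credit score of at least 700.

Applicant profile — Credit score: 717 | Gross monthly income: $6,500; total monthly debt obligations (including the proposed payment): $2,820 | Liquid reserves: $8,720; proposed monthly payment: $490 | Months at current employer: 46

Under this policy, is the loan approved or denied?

Approved

Credit score 717 ≥ 660 (meets base)
DTI = 2,820/6,500 = 43.4% > 40% — standard DTI limit exceeded.
Reserves = 8,720/490 = 17.8 months ≥ 2
Employment 46 ≥ 12 months
DTI 43.4% is within the 40%–44% exception band; checking compensating factors.
Reserves 17.8 ≥ 9 months; credit score 717 ≥ 700.
Both compensating conditions met → exception applies.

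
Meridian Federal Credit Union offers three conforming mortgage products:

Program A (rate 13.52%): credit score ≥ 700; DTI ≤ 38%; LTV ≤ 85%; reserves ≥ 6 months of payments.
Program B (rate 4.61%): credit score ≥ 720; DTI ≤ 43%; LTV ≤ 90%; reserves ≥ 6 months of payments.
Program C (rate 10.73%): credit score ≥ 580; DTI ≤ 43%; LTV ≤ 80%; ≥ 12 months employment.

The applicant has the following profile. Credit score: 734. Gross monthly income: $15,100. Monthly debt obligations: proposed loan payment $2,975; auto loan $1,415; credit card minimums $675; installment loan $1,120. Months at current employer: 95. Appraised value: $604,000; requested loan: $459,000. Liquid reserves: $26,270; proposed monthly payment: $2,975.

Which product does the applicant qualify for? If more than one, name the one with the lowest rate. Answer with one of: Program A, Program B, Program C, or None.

Total debts = (2,975 + 1,415 + 675 + 1,120) = 6,185; DTI = 6,185/15,100 = 41%.
LTV = 459,000/604,000 = 76%.
Reserves = 26,270/2,975 = 8.8 months.
Program A: score 734 ≥ 700; DTI 41% > 38%; LTV 76% ≤ 85%; reserves 8.8 ≥ 6 mo → does not qualify.
Program B: score 734 ≥ 720; DTI 41% ≤ 43%; LTV 76% ≤ 90%; reserves 8.8 ≥ 6 mo → qualifies.
Program C: score 734 ≥ 580; DTI 41% ≤ 43%; LTV 76% ≤ 80%; employment 95 ≥ 12 mo → qualifies.
Qualifying: Program B, Program C. Lowest rate is 4.61% → Program B.

Program B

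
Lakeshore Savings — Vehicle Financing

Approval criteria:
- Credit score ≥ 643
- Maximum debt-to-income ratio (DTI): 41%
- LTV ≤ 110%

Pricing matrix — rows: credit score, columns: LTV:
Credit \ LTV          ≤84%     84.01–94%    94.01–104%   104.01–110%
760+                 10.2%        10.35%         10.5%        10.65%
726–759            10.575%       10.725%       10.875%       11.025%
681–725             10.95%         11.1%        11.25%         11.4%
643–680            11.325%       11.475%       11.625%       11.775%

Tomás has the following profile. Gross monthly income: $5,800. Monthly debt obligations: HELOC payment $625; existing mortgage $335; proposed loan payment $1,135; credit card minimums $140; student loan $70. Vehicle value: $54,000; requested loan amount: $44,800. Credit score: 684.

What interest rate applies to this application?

Credit score 684 ≥ 643; Total monthly debts = (625 + 335 + 1,135 + 140 + 70) = 2,305. DTI = 2,305/5,800 = 39.7% ≤ 41%
LTV = 44,800/54,000 = 83% ≤ 110%
Score 684 is in the 681–725 band; LTV 83% is in the ≤84% band → 10.95%.

10.95%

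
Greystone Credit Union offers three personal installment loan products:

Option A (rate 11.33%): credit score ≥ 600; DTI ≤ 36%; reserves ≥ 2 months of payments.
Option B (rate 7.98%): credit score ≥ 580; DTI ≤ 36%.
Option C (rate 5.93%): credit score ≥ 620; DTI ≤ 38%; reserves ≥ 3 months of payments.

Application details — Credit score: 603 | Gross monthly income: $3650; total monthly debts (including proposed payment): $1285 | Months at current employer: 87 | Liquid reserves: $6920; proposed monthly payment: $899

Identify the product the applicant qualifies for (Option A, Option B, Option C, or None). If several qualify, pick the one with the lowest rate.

Option B

DTI = 1,285/3,650 = 35.2%.
Reserves = 6,920/899 = 7.7 months.
Option A: score 603 ≥ 600; DTI 35.2% ≤ 36%; reserves 7.7 ≥ 2 mo → qualifies.
Option B: score 603 ≥ 580; DTI 35.2% ≤ 36% → qualifies.
Option C: score 603 < 620; DTI 35.2% ≤ 38%; reserves 7.7 ≥ 3 mo → does not qualify.
Qualifying: Option A, Option B. Lowest rate is 7.98% → Option B.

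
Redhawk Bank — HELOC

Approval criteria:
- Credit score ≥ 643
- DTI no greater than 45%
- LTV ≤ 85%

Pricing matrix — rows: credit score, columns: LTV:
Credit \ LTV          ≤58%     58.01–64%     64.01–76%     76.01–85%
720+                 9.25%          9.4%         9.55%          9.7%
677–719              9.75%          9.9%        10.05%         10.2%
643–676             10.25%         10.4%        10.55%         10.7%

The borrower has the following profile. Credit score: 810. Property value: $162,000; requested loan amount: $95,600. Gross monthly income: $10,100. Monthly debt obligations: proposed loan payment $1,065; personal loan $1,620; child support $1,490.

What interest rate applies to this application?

9.4%

Credit score 810 ≥ 643; Total monthly debts = (1,065 + 1,620 + 1,490) = 4,175. DTI = 4,175/10,100 = 41.3% ≤ 45%
LTV: 95,600 ÷ 162,000 = 59%, within 85% cap
Row: 810 falls in 720+. Column: 59% falls in 58.01–64%. Rate = 9.4%.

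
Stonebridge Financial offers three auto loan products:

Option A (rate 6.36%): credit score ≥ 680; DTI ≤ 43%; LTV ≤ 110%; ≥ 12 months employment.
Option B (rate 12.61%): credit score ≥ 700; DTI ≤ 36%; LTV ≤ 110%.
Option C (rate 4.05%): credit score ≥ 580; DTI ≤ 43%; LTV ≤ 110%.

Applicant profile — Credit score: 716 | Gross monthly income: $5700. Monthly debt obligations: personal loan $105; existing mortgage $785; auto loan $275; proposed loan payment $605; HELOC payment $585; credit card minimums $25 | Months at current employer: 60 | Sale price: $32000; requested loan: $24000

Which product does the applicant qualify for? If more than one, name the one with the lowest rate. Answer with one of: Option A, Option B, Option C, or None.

Option C

Total debts = (105 + 785 + 275 + 605 + 585 + 25) = 2,380; DTI = 2,380/5,700 = 41.8%.
LTV = 24,000/32,000 = 75%.
Option A: score 716 ≥ 680; DTI 41.8% ≤ 43%; LTV 75% ≤ 110%; employment 60 ≥ 12 mo → qualifies.
Option B: score 716 ≥ 700; DTI 41.8% > 36%; LTV 75% ≤ 110% → does not qualify.
Option C: score 716 ≥ 580; DTI 41.8% ≤ 43%; LTV 75% ≤ 110% → qualifies.
Qualifying: Option A, Option C. Lowest rate is 4.05% → Option C.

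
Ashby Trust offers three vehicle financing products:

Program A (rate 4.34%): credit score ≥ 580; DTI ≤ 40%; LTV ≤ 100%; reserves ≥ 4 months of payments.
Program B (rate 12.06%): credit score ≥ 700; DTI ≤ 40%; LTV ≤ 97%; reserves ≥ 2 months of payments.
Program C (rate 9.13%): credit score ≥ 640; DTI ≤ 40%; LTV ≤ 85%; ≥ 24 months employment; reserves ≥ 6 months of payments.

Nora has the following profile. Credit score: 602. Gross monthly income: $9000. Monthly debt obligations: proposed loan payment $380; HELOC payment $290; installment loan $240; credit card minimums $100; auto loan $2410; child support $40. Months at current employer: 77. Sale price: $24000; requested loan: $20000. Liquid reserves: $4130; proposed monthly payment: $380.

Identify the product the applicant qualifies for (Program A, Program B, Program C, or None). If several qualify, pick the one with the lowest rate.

Program A

Total debts = (380 + 290 + 240 + 100 + 2,410 + 40) = 3,460; DTI = 3,460/9,000 = 38.4%.
LTV = 20,000/24,000 = 83.3%.
Reserves = 4,130/380 = 10.9 months.
Program A: score 602 ≥ 580; DTI 38.4% ≤ 40%; LTV 83.3% ≤ 100%; reserves 10.9 ≥ 4 mo → qualifies.
Program B: score 602 < 700; DTI 38.4% ≤ 40%; LTV 83.3% ≤ 97%; reserves 10.9 ≥ 2 mo → does not qualify.
Program C: score 602 < 640; DTI 38.4% ≤ 40%; LTV 83.3% ≤ 85%; employment 77 ≥ 24 mo; reserves 10.9 ≥ 6 mo → does not qualify.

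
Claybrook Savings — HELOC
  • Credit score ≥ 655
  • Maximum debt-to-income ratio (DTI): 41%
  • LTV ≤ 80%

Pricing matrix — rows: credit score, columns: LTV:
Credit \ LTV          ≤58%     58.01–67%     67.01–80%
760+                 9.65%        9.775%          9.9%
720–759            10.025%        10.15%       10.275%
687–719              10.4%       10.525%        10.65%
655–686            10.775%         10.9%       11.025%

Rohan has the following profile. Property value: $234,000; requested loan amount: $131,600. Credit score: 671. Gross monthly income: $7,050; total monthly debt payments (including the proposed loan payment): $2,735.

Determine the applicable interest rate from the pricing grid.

10.775%

Credit score 671 ≥ 655; Debt-to-income = 2,735/7,050 = 38.8% — meets 41% limit
LTV: 131,600 ÷ 234,000 = 56.2%, within 80% cap
Credit 671 → row 655–686; LTV 56.2% → column ≤58%. Grid cell → 10.775%.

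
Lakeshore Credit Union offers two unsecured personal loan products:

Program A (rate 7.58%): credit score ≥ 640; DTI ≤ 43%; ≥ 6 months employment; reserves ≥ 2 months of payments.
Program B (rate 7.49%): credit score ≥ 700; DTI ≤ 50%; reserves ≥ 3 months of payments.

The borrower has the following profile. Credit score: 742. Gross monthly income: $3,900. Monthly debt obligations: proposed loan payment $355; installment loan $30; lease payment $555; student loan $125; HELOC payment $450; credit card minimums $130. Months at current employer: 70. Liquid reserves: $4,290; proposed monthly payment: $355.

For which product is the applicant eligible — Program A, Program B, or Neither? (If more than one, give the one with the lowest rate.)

Total debts = (355 + 30 + 555 + 125 + 450 + 130) = 1,645; DTI = 1,645/3,900 = 42.2%.
Reserves = 4,290/355 = 12.1 months.
Program A: score 742 ≥ 640; DTI 42.2% ≤ 43%; employment 70 ≥ 6 mo; reserves 12.1 ≥ 2 mo → qualifies.
Program B: score 742 ≥ 700; DTI 42.2% ≤ 50%; reserves 12.1 ≥ 3 mo → qualifies.
Qualifying: Program A, Program B. Lowest rate is 7.49% → Program B.

Program B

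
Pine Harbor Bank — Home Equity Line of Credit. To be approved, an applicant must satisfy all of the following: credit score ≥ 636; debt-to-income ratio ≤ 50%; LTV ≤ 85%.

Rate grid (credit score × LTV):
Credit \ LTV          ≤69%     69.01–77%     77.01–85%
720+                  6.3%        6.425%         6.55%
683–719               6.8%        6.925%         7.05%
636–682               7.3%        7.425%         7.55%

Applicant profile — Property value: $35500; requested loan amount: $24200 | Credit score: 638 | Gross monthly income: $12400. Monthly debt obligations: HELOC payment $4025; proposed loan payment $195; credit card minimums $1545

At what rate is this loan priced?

Credit score 638 ≥ 636; Total monthly debts = (4,025 + 195 + 1,545) = 5,765. DTI = 5,765/12,400 = 46.5% ≤ 50%
LTV: 24,200 ÷ 35,500 = 68.2%, within 85% cap
Score 638 is in the 636–682 band; LTV 68.2% is in the ≤69% band → 7.3%.

7.3%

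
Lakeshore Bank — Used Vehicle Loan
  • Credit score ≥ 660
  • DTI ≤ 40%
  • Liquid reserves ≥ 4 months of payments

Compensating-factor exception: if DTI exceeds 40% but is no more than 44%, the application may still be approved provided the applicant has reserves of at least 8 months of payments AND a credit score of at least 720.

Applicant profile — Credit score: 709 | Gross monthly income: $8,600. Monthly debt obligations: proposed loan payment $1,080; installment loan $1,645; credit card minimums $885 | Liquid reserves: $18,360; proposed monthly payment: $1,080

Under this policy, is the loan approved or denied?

Credit score 709 ≥ 660 (meets base)
Total debts = (1,080 + 1,645 + 885) = 3,610. DTI = 3,610/8,600 = 42% > 40% — standard DTI limit exceeded.
Liquid reserves cover 18,360/1,080 = 17.0 months — ≥ 4 required
DTI 42% is within the 40%–44% exception band; checking compensating factors.
Override check — reserves: 17.0 mo (ok); score: 709 (below 720).
Override conditions not both satisfied; exception does not apply.

Denied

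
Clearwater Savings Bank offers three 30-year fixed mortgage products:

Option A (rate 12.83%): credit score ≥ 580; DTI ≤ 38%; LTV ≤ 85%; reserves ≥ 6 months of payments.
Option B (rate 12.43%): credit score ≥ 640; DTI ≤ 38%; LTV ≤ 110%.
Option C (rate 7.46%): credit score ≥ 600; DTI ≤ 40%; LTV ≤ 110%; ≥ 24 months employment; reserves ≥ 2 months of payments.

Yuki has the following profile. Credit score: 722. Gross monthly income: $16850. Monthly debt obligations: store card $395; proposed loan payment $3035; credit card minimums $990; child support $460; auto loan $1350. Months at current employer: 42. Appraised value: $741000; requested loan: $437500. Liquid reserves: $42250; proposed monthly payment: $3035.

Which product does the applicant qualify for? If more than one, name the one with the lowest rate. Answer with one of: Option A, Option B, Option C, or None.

Total debts = (395 + 3,035 + 990 + 460 + 1,350) = 6,230; DTI = 6,230/16,850 = 37%.
LTV = 437,500/741,000 = 59%.
Reserves = 42,250/3,035 = 13.9 months.
Option A: score 722 ≥ 580; DTI 37% ≤ 38%; LTV 59% ≤ 85%; reserves 13.9 ≥ 6 mo → qualifies.
Option B: score 722 ≥ 640; DTI 37% ≤ 38%; LTV 59% ≤ 110% → qualifies.
Option C: score 722 ≥ 600; DTI 37% ≤ 40%; LTV 59% ≤ 110%; employment 42 ≥ 24 mo; reserves 13.9 ≥ 2 mo → qualifies.
Qualifying: Option A, Option B, Option C. Lowest rate is 7.46% → Option C.

Option C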